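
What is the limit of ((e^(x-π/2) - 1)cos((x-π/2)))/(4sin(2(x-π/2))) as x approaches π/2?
Both numerator and denominator → 0 as x → π/2; this is a 0/0 indeterminate form.
Expand each to leading order near x = π/2: numerator ~ (x - π/2), denominator ~ 8·(x - π/2).
The limit of the ratio is 1/8.

Final answer: 1/8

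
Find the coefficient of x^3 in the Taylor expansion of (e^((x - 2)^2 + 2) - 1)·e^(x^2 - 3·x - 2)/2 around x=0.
Expand to order 3: (e^((x - 2)^2 + 2) - 1)·e^(x^2 - 3·x - 2)/2 = x^3·(-427·e^(4)/12 + 15·e^(-2)/4) + x^2·(-11·e^(-2)/4 + 53·e^(4)/4) + x·(-7·e^(4)/2 + 3·e^(-2)/2) - e^(-2)/2 + e^(4)/2 + O(x^4).
The coefficient of x^3 is -427·e^(4)/12 + 15·e^(-2)/4.

Final answer: -427·e^(4)/12 + 15·e^(-2)/4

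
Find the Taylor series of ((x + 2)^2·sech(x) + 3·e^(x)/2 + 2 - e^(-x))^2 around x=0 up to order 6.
1367·x^6/120 + 217·x^5/12 - 185·x^4/12 - 91·x^3/3 + 65·x^2/2 + 169·x/2 + 169/4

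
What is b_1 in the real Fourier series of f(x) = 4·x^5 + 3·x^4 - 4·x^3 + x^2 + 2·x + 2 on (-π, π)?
b_1 = (1/π) ∫_{-π}^{π} f(x)·sin(1x) dx.
Evaluate the integral (use parity and integration by parts as needed): b_1 = -168·π^2 + 8·π^4 + 1012.

Final answer: -168·π^2 + 8·π^4 + 1012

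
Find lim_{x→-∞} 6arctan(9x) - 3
Evaluate the dominant behaviour as x → -∞; each term tends to a finite value or vanishes.
Limit = -3·π - 3.

Final answer: -3·π - 3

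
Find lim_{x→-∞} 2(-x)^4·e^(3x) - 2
The product is a 0·∞ indeterminate form at x → -∞.
Rewrite the product as 2(-x)^4 / e^(-3x) (an ∞/∞ form) and apply L'Hôpital, or use the standard hierarchy e^(3|x|) ≫ |(-x)^4| as x → -∞.
The indeterminate product → 0, so the limit = -2.

Final answer: -2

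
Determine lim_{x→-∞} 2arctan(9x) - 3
Evaluate the dominant behaviour as x → -∞; each term tends to a finite value or vanishes.
Limit = -π - 3.

Final answer: -π - 3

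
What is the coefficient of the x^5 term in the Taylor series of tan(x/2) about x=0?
Expand to order 5: tan(x/2) = x^5/240 + x^3/24 + x/2 + O(x^6).
The coefficient of x^5 is 1/240.

Final answer: 1/240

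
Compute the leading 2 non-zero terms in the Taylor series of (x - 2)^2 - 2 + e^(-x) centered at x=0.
3 - 5·x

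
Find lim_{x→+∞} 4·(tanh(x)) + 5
Evaluate the dominant behaviour as x → +∞; each term tends to a finite value or vanishes.
Limit = 9.

Final answer: 9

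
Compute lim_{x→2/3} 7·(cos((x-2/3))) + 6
Direct substitution at x = 2/3 gives 13.

Final answer: 13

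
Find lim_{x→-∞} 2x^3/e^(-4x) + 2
The quotient is an ∞/∞ indeterminate form as x → -∞.
Compare growth rates of the dominant terms (exponentials ≫ polynomials ≫ logarithms), or apply L'Hôpital's rule; the quotient → 0.
Adding the constant: 0 + 2 = 2. Limit = 2.

Final answer: 2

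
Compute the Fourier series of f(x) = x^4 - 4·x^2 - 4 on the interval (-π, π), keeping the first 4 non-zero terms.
(64 - 8·π^2)·cos(x) + (-7 + 2·π^2)·cos(2·x) + (64/27 - 8·π^2/9)·cos(3·x) - 4·π^2/3 - 4 + π^4/5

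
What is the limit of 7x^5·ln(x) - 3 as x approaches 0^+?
The product is a 0·∞ indeterminate form at x → 0⁺.
Rewrite the product as 7·ln(x) / x^(-5) and apply L'Hôpital, or use the standard hierarchy x^(-5) ≫ |ln x| as x → 0⁺.
The indeterminate product → 0, so the limit = -3.

Final answer: -3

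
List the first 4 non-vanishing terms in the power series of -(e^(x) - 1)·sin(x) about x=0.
x^6/90 + x^5/24 - x^3/2 - x^2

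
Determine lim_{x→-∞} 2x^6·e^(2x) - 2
The product is a 0·∞ indeterminate form at x → -∞.
Rewrite the product as 2x^6 / e^(-2x) (an ∞/∞ form) and apply L'Hôpital, or use the standard hierarchy e^(2|x|) ≫ |x^6| as x → -∞.
The indeterminate product → 0, so the limit = -2.

Final answer: -2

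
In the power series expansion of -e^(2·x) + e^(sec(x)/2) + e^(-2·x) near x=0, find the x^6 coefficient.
Expand to order 6: -e^(2·x) + e^(sec(x)/2) + e^(-2·x) = 409·x^6·e^(1/2)/5760 - 8·x^5/15 + 13·x^4·e^(1/2)/96 - 8·x^3/3 + x^2·e^(1/2)/4 - 4·x + e^(1/2) + O(x^7).
The coefficient of x^6 is 409·e^(1/2)/5760.

Final answer: 409·e^(1/2)/5760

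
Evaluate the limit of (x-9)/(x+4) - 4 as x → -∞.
Evaluate the dominant behaviour as x → -∞; each term tends to a finite value or vanishes.
Limit = -3.

Final answer: -3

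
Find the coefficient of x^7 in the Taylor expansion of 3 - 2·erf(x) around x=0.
Expand to order 7: 3 - 2·erf(x) = 2·x^7/(21·√(π)) - 2·x^5/(5·√(π)) + 4·x^3/(3·√(π)) - 4·x/√(π) + 3 + O(x^8).
The coefficient of x^7 is 2/(21·√(π)).

Final answer: 2/(21·√(π))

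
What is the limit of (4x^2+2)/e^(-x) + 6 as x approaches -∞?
The quotient is an ∞/∞ indeterminate form as x → -∞.
Compare growth rates of the dominant terms (exponentials ≫ polynomials ≫ logarithms), or apply L'Hôpital's rule; the quotient → 0.
Adding the constant: 0 + 6 = 6. Limit = 6.

Final answer: 6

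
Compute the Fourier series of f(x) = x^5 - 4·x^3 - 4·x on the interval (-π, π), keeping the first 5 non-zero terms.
(-48·π^2 + 2·π^4 + 280)·sin(x) + (-π^4 - 19/2 + 9·π^2)·sin(2·x) + (-112·π^2/27 + 8/81 + 2·π^4/3)·sin(3·x) + (-π^4/2 + 65/64 + 21·π^2/8)·sin(4·x) + (-48·π^2/25 - 712/625 + 2·π^4/5)·sin(5·x)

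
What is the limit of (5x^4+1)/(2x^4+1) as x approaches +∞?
This is an ∞/∞ indeterminate form as x → +∞.
Divide numerator and denominator by x^4 and let the lower-order terms vanish; the leading terms give 5/2.
Limit = 5/2.

Final answer: 5/2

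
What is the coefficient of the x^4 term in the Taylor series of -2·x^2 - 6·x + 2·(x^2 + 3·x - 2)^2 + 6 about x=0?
Expand to order 4: -2·x^2 - 6·x + 2·(x^2 + 3·x - 2)^2 + 6 = 2·x^4 + 12·x^3 + 8·x^2 - 30·x + 14 + O(x^5).
The coefficient of x^4 is 2.

Final answer: 2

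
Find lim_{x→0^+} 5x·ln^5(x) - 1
The product is a 0·∞ indeterminate form at x → 0⁺.
Rewrite the product as 5·ln^5(x) / x^(-1) and apply L'Hôpital, or use the standard hierarchy x^(-1) ≫ |ln x|^5 as x → 0⁺.
The indeterminate product → 0, so the limit = -1.

Final answer: -1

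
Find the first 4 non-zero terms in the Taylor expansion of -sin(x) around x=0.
x^7/5040 - x^5/120 + x^3/6 - x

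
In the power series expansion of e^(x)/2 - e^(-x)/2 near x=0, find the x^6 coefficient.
Expand to order 6: e^(x)/2 - e^(-x)/2 = x^5/120 + x^3/6 + x + O(x^7).
The coefficient of x^6 is 0.

Final answer: 0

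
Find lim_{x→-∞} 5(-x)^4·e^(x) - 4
The product is a 0·∞ indeterminate form at x → -∞.
Rewrite the product as 5(-x)^4 / e^(-x) (an ∞/∞ form) and apply L'Hôpital, or use the standard hierarchy e^(|x|) ≫ |(-x)^4| as x → -∞.
The indeterminate product → 0, so the limit = -4.

Final answer: -4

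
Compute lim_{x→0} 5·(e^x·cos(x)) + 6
Direct substitution at x = 0 gives 11.

Final answer: 11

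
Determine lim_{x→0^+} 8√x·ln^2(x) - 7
The product is a 0·∞ indeterminate form at x → 0⁺.
Rewrite the product as 8·ln^2(x) / x^(-1/2) and apply L'Hôpital, or use the standard hierarchy x^(-1/2) ≫ |ln x|^2 as x → 0⁺.
The indeterminate product → 0, so the limit = -7.

Final answer: -7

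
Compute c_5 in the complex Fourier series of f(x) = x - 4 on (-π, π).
Compute the real Fourier coefficients first: a_5 = 0, b_5 = 2/5.
Then c_5 = (a_5 − i·b_5)/2 = -i/5.

Final answer: -i/5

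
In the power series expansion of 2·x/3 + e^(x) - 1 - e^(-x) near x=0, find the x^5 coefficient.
Expand to order 5: 2·x/3 + e^(x) - 1 - e^(-x) = x^5/60 + x^3/3 + 8·x/3 - 1 + O(x^6).
The coefficient of x^5 is 1/60.

Final answer: 1/60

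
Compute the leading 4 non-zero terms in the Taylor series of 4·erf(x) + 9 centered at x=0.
4·x^5/(5·√(π)) - 8·x^3/(3·√(π)) + 8·x/√(π) + 9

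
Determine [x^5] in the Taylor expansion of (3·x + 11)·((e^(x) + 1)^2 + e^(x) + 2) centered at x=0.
Expand to order 5: (3·x + 11)·((e^(x) + 1)^2 + e^(x) + 2) = 67·x^5/12 + 341·x^4/24 + 92·x^3/3 + 107·x^2/2 + 76·x + 77 + O(x^6).
The coefficient of x^5 is 67/12.

Final answer: 67/12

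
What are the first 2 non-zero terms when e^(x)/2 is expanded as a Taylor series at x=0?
x/2 + 1/2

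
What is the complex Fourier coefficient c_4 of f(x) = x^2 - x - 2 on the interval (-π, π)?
Compute the real Fourier coefficients first: a_4 = 1/4, b_4 = 1/2.
Then c_4 = (a_4 − i·b_4)/2 = 1/8 - i/4.

Final answer: 1/8 - i/4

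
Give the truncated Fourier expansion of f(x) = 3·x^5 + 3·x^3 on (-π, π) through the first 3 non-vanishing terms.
(-114·π^2 + 6·π^4 + 684)·sin(x) + (-3·π^4 - 18 + 12·π^2)·sin(2·x) + (-22·π^2/9 + 44/27 + 2·π^4)·sin(3·x)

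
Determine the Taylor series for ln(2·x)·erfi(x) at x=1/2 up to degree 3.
2·erfi(1/2)·(x - 1/2) + (-2·√(π)·erfi(1/2) + 4·e^(1/4))·(x - 1/2)^2/√(π) + (-6·e^(1/4) + 8·√(π)·erfi(1/2))·(x - 1/2)^3/(3·√(π))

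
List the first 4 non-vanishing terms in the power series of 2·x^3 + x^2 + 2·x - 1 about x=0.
2·x^3 + x^2 + 2·x - 1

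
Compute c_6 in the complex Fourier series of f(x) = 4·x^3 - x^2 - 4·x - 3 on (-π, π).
Compute the real Fourier coefficients first: a_6 = -1/9, b_6 = 14/9 - 4·π^2/3.
Then c_6 = (a_6 − i·b_6)/2 = -1/18 - 7·i/9 + 2·i·π^2/3.

Final answer: -1/18 - 7·i/9 + 2·i·π^2/3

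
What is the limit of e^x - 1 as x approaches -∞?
Evaluate the dominant behaviour as x → -∞; each term tends to a finite value or vanishes.
Limit = -1.

Final answer: -1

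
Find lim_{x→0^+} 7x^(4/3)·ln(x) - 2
The product is a 0·∞ indeterminate form at x → 0⁺.
Rewrite the product as 7·ln(x) / x^(-4/3) and apply L'Hôpital, or use the standard hierarchy x^(-4/3) ≫ |ln x| as x → 0⁺.
The indeterminate product → 0, so the limit = -2.

Final answer: -2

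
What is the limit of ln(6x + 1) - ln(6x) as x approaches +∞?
This is an ∞ − ∞ indeterminate form.
Combine the logarithms: ln(6x+1) − ln(6x) = ln((6x+1)/(6x)) = ln(1 + 1/(6x)) → ln(1) = 0.
Limit = 0.

Final answer: 0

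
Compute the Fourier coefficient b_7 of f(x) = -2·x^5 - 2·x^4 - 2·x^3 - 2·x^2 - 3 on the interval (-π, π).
b_7 = (1/π) ∫_{-π}^{π} f(x)·sin(7x) dx.
Evaluate the integral (use parity and integration by parts as needed): b_7 = -4·π^4/7 - 116·π^2/343 + 696/16807.

Final answer: -4·π^4/7 - 116·π^2/343 + 696/16807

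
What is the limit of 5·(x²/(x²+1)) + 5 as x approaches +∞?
Evaluate the dominant behaviour as x → +∞; each term tends to a finite value or vanishes.
Limit = 10.

Final answer: 10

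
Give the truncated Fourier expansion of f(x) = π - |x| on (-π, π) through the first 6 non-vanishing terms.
4·cos(x)/π + 4·cos(3·x)/(9·π) + 4·cos(5·x)/(25·π) + 4·cos(7·x)/(49·π) + 4·cos(9·x)/(81·π) + π/2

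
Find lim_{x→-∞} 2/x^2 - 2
Evaluate the dominant behaviour as x → -∞; each term tends to a finite value or vanishes.
Limit = -2.

Final answer: -2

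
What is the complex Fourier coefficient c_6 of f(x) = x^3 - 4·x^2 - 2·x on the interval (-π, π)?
Compute the real Fourier coefficients first: a_6 = -4/9, b_6 = 13/18 - π^2/3.
Then c_6 = (a_6 − i·b_6)/2 = -2/9 - 13·i/36 + i·π^2/6.

Final answer: -2/9 - 13·i/36 + i·π^2/6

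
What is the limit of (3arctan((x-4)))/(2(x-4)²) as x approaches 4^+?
Both numerator and denominator → 0 as x → 4^+; this is a 0/0 indeterminate form.
Expand each to leading order near x = 4: numerator ~ 3·(x - 4), denominator ~ 2·(x - 4)^2.
The limit of the ratio is ∞.

Final answer: ∞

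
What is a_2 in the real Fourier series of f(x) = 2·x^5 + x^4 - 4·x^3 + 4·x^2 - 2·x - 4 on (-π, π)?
a_2 = (1/π) ∫_{-π}^{π} f(x)·cos(2x) dx.
Evaluate the integral (use parity and integration by parts as needed): a_2 = 1 + 2·π^2.

Final answer: 1 + 2·π^2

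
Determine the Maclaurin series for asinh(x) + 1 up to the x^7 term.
-5·x^7/112 + 3·x^5/40 - x^3/6 + x + 1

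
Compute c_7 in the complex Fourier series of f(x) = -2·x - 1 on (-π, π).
Compute the real Fourier coefficients first: a_7 = 0, b_7 = -4/7.
Then c_7 = (a_7 − i·b_7)/2 = 2·i/7.

Final answer: 2·i/7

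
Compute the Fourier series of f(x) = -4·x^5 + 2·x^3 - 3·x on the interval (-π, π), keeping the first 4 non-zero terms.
(-990 - 8·π^4 + 164·π^2)·sin(x) + (-22·π^2 + 36 + 4·π^4)·sin(2·x) + (-8·π^4/3 - 554/81 + 196·π^2/27)·sin(3·x) + (-7·π^2/2 + 45/16 + 2·π^4)·sin(4·x)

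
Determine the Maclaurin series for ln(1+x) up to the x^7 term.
x^7/7 - x^6/6 + x^5/5 - x^4/4 + x^3/3 - x^2/2 + x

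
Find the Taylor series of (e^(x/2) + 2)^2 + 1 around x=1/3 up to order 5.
e^(1/3) + 4·e^(1/6) + 5 + (e^(1/3) + 2·e^(1/6))·(x - 1/3) + (e^(5/6) + 8·e^(1/6) + 7·e^(2/3) + 20·e^(1/3) + 18·e^(1/2))·(x - 1/3)^2/(2·e^(1/2) + 16 + 12·e^(1/3) + 24·e^(1/6)) + (2·e^(5/6) + 8·e^(1/6) + 13·e^(2/3) + 28·e^(1/3) + 30·e^(1/2))·(x - 1/3)^3/(12·e^(1/2) + 96 + 72·e^(1/3) + 144·e^(1/6)) + (4·e^(5/6) + 8·e^(1/6) + 25·e^(2/3) + 44·e^(1/3) + 54·e^(1/2))·(x - 1/3)^4/(96·e^(1/2) + 768 + 576·e^(1/3) + 1152·e^(1/6)) + (8·e^(1/6) + 8·e^(5/6) + 49·e^(2/3) + 76·e^(1/3) + 102·e^(1/2))·(x - 1/3)^5/(960·e^(1/2) + 7680 + 5760·e^(1/3) + 11520·e^(1/6))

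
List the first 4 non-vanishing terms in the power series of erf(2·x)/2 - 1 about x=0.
16·x^5/(5·√(π)) - 8·x^3/(3·√(π)) + 2·x/√(π) - 1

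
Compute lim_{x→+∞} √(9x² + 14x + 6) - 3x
As x → +∞: multiply by the conjugate to get (14x+6)/(√(9x²+14x+6)+3x); the denominator ~ 6x, so the limit is 14/6 = 7/3.
Limit = 7/3.

Final answer: 7/3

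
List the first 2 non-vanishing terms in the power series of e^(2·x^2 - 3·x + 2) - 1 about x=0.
-3·x·e^(2) - 1 + e^(2)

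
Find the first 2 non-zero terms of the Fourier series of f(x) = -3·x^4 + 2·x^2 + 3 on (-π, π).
(-152 + 24·π^2)·cos(x) - 3·π^4/5 + 3 + 2·π^2/3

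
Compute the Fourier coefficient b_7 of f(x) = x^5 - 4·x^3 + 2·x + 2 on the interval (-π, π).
b_7 = (1/π) ∫_{-π}^{π} f(x)·sin(7x) dx.
Evaluate the integral (use parity and integration by parts as needed): b_7 = -432·π^2/343 + 12196/16807 + 2·π^4/7.

Final answer: -432·π^2/343 + 12196/16807 + 2·π^4/7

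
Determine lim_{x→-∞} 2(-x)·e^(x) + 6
The product is a 0·∞ indeterminate form at x → -∞.
Rewrite the product as 2(-x) / e^(-x) (an ∞/∞ form) and apply L'Hôpital, or use the standard hierarchy e^(|x|) ≫ |(-x)| as x → -∞.
The indeterminate product → 0, so the limit = 6.

Final answer: 6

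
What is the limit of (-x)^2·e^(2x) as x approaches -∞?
This is a 0·∞ indeterminate form at x → -∞.
Rewrite the product as (-x)^2 / e^(-2x) (an ∞/∞ form) and apply L'Hôpital, or use the standard hierarchy e^(2|x|) ≫ |(-x)^2| as x → -∞.
The indeterminate product → 0, so the limit = 0.

Final answer: 0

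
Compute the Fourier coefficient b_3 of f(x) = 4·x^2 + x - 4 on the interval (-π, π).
b_3 = (1/π) ∫_{-π}^{π} f(x)·sin(3x) dx.
Evaluate the integral (use parity and integration by parts as needed): b_3 = 2/3.

Final answer: 2/3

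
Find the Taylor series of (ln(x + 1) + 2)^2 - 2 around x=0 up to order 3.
x^3/3 - x^2 + 4·x + 2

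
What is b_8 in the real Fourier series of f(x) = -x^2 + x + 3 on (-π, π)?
b_8 = (1/π) ∫_{-π}^{π} f(x)·sin(8x) dx.
Evaluate the integral (use parity and integration by parts as needed): b_8 = -1/4.

Final answer: -1/4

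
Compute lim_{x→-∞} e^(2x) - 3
Evaluate the dominant behaviour as x → -∞; each term tends to a finite value or vanishes.
Limit = -3.

Final answer: -3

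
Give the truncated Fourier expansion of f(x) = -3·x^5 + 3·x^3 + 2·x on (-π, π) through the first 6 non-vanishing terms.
(-752 - 6·π^4 + 126·π^2)·sin(x) + (-18·π^2 + 25 + 3·π^4)·sin(2·x) + (-2·π^4 - 80/27 + 58·π^2/9)·sin(3·x) + (-27·π^2/8 + 17/64 + 3·π^4/2)·sin(4·x) + (-6·π^4/5 + 176/625 + 54·π^2/25)·sin(5·x) + (-14·π^2/9 - 11/27 + π^4)·sin(6·x)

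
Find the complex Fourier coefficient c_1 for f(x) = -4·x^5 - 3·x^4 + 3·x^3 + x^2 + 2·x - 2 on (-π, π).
Compute the real Fourier coefficients first: a_1 = -148 + 24·π^2, b_1 = -992 - 8·π^4 + 166·π^2.
Then c_1 = (a_1 − i·b_1)/2 = -74 + 12·π^2 - 83·i·π^2 + 4·i·π^4 + 496·i.

Final answer: -74 + 12·π^2 - 83·i·π^2 + 4·i·π^4 + 496·i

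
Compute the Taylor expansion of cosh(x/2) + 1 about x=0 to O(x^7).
x^6/46080 + x^4/384 + x^2/8 + 2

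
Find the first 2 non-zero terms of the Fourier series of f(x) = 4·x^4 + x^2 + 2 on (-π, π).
(188 - 32·π^2)·cos(x) + 2 + π^2/3 + 4·π^4/5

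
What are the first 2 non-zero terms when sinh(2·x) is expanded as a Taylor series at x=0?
4·x^3/3 + 2·x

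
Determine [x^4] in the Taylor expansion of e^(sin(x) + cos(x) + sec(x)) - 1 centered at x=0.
Expand to order 4: e^(sin(x) + cos(x) + sec(x)) - 1 = x^4·e^(2)/8 + x^2·e^(2)/2 + x·e^(2) - 1 + e^(2) + O(x^5).
The coefficient of x^4 is e^(2)/8.

Final answer: e^(2)/8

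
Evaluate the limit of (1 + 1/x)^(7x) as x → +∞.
As x → +∞: write (1 + 1/x)^(7x) = ((1 + 1/x)^x)^7 → (e^1)^7 = e^7.
Limit = e^(7).

Final answer: e^(7)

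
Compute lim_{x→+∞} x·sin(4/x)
As x → +∞: let u = 4/x → 0⁺; then x·sin(4/x) = 4·sin(u)/u → 4·1 = 4.
Limit = 4.

Final answer: 4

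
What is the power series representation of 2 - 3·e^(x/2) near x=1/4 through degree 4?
-3·e^(1/8) + 2 - 3·e^(1/8)·(x - 1/4)/2 - 3·e^(1/8)·(x - 1/4)^2/8 - e^(1/8)·(x - 1/4)^3/16 - e^(1/8)·(x - 1/4)^4/128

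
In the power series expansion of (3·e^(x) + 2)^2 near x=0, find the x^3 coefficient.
Expand to order 3: (3·e^(x) + 2)^2 = 14·x^3 + 24·x^2 + 30·x + 25 + O(x^4).
The coefficient of x^3 is 14.

Final answer: 14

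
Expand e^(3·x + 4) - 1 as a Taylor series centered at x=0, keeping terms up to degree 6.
81·x^6·e^(4)/80 + 81·x^5·e^(4)/40 + 27·x^4·e^(4)/8 + 9·x^3·e^(4)/2 + 9·x^2·e^(4)/2 + 3·x·e^(4) - 1 + e^(4)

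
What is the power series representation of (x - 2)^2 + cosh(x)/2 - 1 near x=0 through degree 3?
5·x^2/4 - 4·x + 7/2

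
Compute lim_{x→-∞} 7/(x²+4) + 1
Evaluate the dominant behaviour as x → -∞; each term tends to a finite value or vanishes.
Limit = 1.

Final answer: 1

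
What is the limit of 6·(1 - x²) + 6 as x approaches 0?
Direct substitution at x = 0 gives 12.

Final answer: 12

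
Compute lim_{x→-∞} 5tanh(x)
Evaluate the dominant behaviour as x → -∞; each term tends to a finite value or vanishes.
Limit = -5.

Final answer: -5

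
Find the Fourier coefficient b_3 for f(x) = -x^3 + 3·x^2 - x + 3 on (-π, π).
b_3 = (1/π) ∫_{-π}^{π} f(x)·sin(3x) dx.
Evaluate the integral (use parity and integration by parts as needed): b_3 = -2·π^2/3 - 2/9.

Final answer: -2·π^2/3 - 2/9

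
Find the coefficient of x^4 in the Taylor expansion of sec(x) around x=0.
Expand to order 4: sec(x) = 5·x^4/24 + x^2/2 + 1 + O(x^5).
The coefficient of x^4 is 5/24.

Final answer: 5/24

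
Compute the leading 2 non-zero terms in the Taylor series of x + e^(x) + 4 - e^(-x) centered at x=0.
3·x + 4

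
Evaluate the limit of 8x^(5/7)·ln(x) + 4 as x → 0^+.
The product is a 0·∞ indeterminate form at x → 0⁺.
Rewrite the product as 8·ln(x) / x^(-5/7) and apply L'Hôpital, or use the standard hierarchy x^(-5/7) ≫ |ln x| as x → 0⁺.
The indeterminate product → 0, so the limit = 4.

Final answer: 4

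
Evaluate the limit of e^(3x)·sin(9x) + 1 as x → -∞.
Evaluate the dominant behaviour as x → -∞; each term tends to a finite value or vanishes.
Limit = 1.

Final answer: 1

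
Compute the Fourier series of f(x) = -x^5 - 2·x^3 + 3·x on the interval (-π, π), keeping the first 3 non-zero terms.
(-210 - 2·π^4 + 36·π^2)·sin(x) + (-3·π^2 + 3/2 + π^4)·sin(2·x) + (-2·π^4/3 + 4·π^2/27 + 154/81)·sin(3·x)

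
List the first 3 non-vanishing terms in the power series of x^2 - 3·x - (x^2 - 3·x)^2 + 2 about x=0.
-8·x^2 - 3·x + 2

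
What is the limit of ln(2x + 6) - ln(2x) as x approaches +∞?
This is an ∞ − ∞ indeterminate form.
Combine the logarithms: ln(2x+6) − ln(2x) = ln((2x+6)/(2x)) = ln(1 + 6/(2x)) → ln(1) = 0.
Limit = 0.

Final answer: 0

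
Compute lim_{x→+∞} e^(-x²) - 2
Evaluate the dominant behaviour as x → +∞; each term tends to a finite value or vanishes.
Limit = -2.

Final answer: -2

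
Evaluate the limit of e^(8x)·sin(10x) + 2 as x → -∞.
Evaluate the dominant behaviour as x → -∞; each term tends to a finite value or vanishes.
Limit = 2.

Final answer: 2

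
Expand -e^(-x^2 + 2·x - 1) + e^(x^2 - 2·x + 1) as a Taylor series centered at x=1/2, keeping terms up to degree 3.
(-1 + e^(1/2))·e^(-1/4) + (-e^(1/2) - 1)·e^(-1/4)·(x - 1/2) + (1 + 3·e^(1/2))·e^(-1/4)·(x - 1/2)^2/2 + (5 - 7·e^(1/2))·e^(-1/4)·(x - 1/2)^3/6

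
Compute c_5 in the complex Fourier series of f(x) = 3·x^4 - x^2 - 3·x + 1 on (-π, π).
Compute the real Fourier coefficients first: a_5 = 244/625 - 24·π^2/25, b_5 = -6/5.
Then c_5 = (a_5 − i·b_5)/2 = -12·π^2/25 + 122/625 + 3·i/5.

Final answer: -12·π^2/25 + 122/625 + 3·i/5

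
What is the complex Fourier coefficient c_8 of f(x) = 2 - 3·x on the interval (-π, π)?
Compute the real Fourier coefficients first: a_8 = 0, b_8 = 3/4.
Then c_8 = (a_8 − i·b_8)/2 = -3·i/8.

Final answer: -3·i/8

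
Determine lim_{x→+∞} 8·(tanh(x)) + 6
Evaluate the dominant behaviour as x → +∞; each term tends to a finite value or vanishes.
Limit = 14.

Final answer: 14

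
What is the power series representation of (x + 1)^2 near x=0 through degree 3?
x^2 + 2·x + 1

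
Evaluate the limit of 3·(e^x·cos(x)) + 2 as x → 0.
Direct substitution at x = 0 gives 5.

Final answer: 5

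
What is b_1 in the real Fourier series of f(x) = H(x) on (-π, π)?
b_1 = (1/π) ∫_{-π}^{π} f(x)·sin(1x) dx.
Evaluate the integral (use parity and integration by parts as needed): b_1 = 2/π.

Final answer: 2/π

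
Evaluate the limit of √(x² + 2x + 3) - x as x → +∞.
As x → +∞: multiply by the conjugate to get (2x+3)/(√(x²+2x+3)+x); the denominator ~ 2x, so the limit is 2/2 = 1.
Limit = 1.

Final answer: 1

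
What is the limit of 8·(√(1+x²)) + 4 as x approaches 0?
Direct substitution at x = 0 gives 12.

Final answer: 12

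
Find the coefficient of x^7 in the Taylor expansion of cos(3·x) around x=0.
Expand to order 7: cos(3·x) = -81·x^6/80 + 27·x^4/8 - 9·x^2/2 + 1 + O(x^8).
The coefficient of x^7 is 0.

Final answer: 0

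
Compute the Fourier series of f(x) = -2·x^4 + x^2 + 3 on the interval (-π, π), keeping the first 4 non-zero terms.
(-100 + 16·π^2)·cos(x) + (7 - 4·π^2)·cos(2·x) + (-44/27 + 16·π^2/9)·cos(3·x) - 2·π^4/5 + 3 + π^2/3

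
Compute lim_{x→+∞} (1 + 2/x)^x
As x → +∞: this is the defining limit (1 + 2/x)^x → e^2.
Limit = e^(2).

Final answer: e^(2)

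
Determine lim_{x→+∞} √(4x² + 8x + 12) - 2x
As x → +∞: multiply by the conjugate to get (8x+12)/(√(4x²+8x+12)+2x); the denominator ~ 4x, so the limit is 8/4 = 2.
Limit = 2.

Final answer: 2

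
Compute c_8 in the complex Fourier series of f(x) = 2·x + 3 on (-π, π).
Compute the real Fourier coefficients first: a_8 = 0, b_8 = -1/2.
Then c_8 = (a_8 − i·b_8)/2 = i/4.

Final answer: i/4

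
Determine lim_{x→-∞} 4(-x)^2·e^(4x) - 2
The product is a 0·∞ indeterminate form at x → -∞.
Rewrite the product as 4(-x)^2 / e^(-4x) (an ∞/∞ form) and apply L'Hôpital, or use the standard hierarchy e^(4|x|) ≫ |(-x)^2| as x → -∞.
The indeterminate product → 0, so the limit = -2.

Final answer: -2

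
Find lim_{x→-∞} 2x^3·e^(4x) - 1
The product is a 0·∞ indeterminate form at x → -∞.
Rewrite the product as 2x^3 / e^(-4x) (an ∞/∞ form) and apply L'Hôpital, or use the standard hierarchy e^(4|x|) ≫ |x^3| as x → -∞.
The indeterminate product → 0, so the limit = -1.

Final answer: -1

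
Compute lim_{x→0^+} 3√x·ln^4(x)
This is a 0·∞ indeterminate form at x → 0⁺.
Rewrite the product as 3·ln^4(x) / x^(-1/2) and apply L'Hôpital, or use the standard hierarchy x^(-1/2) ≫ |ln x|^4 as x → 0⁺.
The indeterminate product → 0, so the limit = 0.

Final answer: 0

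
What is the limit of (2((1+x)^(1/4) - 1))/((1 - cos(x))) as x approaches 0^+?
Both numerator and denominator → 0 as x → 0^+; this is a 0/0 indeterminate form.
Expand each to leading order near x = 0: numerator ~ x/2, denominator ~ x^2/2.
The limit of the ratio is ∞.

Final answer: ∞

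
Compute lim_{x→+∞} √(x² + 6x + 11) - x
This is an ∞ − ∞ indeterminate form.
Multiply and divide by the conjugate √(x²+6x + 11) + x; the x² terms cancel, leaving (6x + 11)/(√(x²+6x + 11)+x) → 6/2 = 3.
Limit = 3.

Final answer: 3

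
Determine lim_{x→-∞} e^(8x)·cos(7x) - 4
Evaluate the dominant behaviour as x → -∞; each term tends to a finite value or vanishes.
Limit = -4.

Final answer: -4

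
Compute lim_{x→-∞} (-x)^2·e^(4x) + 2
The product is a 0·∞ indeterminate form at x → -∞.
Rewrite the product as (-x)^2 / e^(-4x) (an ∞/∞ form) and apply L'Hôpital, or use the standard hierarchy e^(4|x|) ≫ |(-x)^2| as x → -∞.
The indeterminate product → 0, so the limit = 2.

Final answer: 2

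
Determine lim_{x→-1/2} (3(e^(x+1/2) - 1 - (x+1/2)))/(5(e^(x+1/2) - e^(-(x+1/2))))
Both numerator and denominator → 0 as x → -1/2; this is a 0/0 indeterminate form.
Expand each to leading order near x = -1/2: numerator ~ 3·(x + 1/2)^2/2, denominator ~ 10·(x + 1/2).
The limit of the ratio is 0.

Final answer: 0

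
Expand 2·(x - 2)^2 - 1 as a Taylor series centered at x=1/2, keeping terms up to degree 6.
7/2 - 6·(x - 1/2) + 2·(x - 1/2)^2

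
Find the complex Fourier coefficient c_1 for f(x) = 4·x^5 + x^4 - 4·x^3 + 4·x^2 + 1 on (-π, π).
Compute the real Fourier coefficients first: a_1 = 32 - 8·π^2, b_1 = -168·π^2 + 8·π^4 + 1008.
Then c_1 = (a_1 − i·b_1)/2 = -4·π^2 + 16 - 504·i - 4·i·π^4 + 84·i·π^2.

Final answer: -4·π^2 + 16 - 504·i - 4·i·π^4 + 84·i·π^2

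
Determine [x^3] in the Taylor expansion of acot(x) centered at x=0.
Expand to order 3: acot(x) = x^3/3 - x + π/2 + O(x^4).
The coefficient of x^3 is 1/3.

Final answer: 1/3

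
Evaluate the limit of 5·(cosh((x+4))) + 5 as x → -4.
Direct substitution at x = -4 gives 10.

Final answer: 10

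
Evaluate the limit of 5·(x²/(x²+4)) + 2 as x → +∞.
Evaluate the dominant behaviour as x → +∞; each term tends to a finite value or vanishes.
Limit = 7.

Final answer: 7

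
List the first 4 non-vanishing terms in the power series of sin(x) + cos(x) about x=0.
-x^3/6 - x^2/2 + x + 1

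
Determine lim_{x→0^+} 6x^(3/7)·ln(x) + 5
The product is a 0·∞ indeterminate form at x → 0⁺.
Rewrite the product as 6·ln(x) / x^(-3/7) and apply L'Hôpital, or use the standard hierarchy x^(-3/7) ≫ |ln x| as x → 0⁺.
The indeterminate product → 0, so the limit = 5.

Final answer: 5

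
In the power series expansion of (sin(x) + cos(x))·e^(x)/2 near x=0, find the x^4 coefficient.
Expand to order 4: (sin(x) + cos(x))·e^(x)/2 = -x^4/12 + x^2/2 + x + 1/2 + O(x^5).
The coefficient of x^4 is -1/12.

Final answer: -1/12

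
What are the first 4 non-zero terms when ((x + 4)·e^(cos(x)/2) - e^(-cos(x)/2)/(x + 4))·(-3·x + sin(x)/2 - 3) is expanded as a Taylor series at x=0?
x^3·(121·e^(-1/2)/768 + 35·e^(1/2)/12) + x^2·(5·e^(-1/2)/64 + e^(1/2)/2) + x·(-13·e^(1/2) + 7·e^(-1/2)/16) - 12·e^(1/2) + 3·e^(-1/2)/4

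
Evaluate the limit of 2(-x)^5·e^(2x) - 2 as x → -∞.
The product is a 0·∞ indeterminate form at x → -∞.
Rewrite the product as 2(-x)^5 / e^(-2x) (an ∞/∞ form) and apply L'Hôpital, or use the standard hierarchy e^(2|x|) ≫ |(-x)^5| as x → -∞.
The indeterminate product → 0, so the limit = -2.

Final answer: -2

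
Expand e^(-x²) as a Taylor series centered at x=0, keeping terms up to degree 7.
-x^6/6 + x^4/2 - x^2 + 1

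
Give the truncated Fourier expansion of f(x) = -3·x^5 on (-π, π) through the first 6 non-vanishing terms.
(-720 - 6·π^4 + 120·π^2)·sin(x) + (-15·π^2 + 45/2 + 3·π^4)·sin(2·x) + (-2·π^4 - 80/27 + 40·π^2/9)·sin(3·x) + (-15·π^2/8 + 45/64 + 3·π^4/2)·sin(4·x) + (-6·π^4/5 - 144/625 + 24·π^2/25)·sin(5·x) + (-5·π^2/9 + 5/54 + π^4)·sin(6·x)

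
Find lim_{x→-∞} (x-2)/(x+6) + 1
Evaluate the dominant behaviour as x → -∞; each term tends to a finite value or vanishes.
Limit = 2.

Final answer: 2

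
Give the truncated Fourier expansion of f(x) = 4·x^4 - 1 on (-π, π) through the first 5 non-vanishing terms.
(192 - 32·π^2)·cos(x) + (-12 + 8·π^2)·cos(2·x) + (64/27 - 32·π^2/9)·cos(3·x) + (-3/4 + 2·π^2)·cos(4·x) - 1 + 4·π^4/5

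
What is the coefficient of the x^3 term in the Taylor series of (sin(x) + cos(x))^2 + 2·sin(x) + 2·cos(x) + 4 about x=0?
Expand to order 3: (sin(x) + cos(x))^2 + 2·sin(x) + 2·cos(x) + 4 = -5·x^3/3 - x^2 + 4·x + 7 + O(x^4).
The coefficient of x^3 is -5/3.

Final answer: -5/3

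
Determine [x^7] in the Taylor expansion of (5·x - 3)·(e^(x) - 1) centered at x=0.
Expand to order 7: (5·x - 3)·(e^(x) - 1) = 2·x^7/315 + 3·x^6/80 + 11·x^5/60 + 17·x^4/24 + 2·x^3 + 7·x^2/2 - 3·x + O(x^8).
The coefficient of x^7 is 2/315.

Final answer: 2/315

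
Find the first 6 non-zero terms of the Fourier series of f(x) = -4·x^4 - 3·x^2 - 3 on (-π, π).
(-180 + 32·π^2)·cos(x) + (9 - 8·π^2)·cos(2·x) + (-28/27 + 32·π^2/9)·cos(3·x) - 2·π^2·cos(4·x) + (108/625 + 32·π^2/25)·cos(5·x) - 4·π^4/5 - π^2 - 3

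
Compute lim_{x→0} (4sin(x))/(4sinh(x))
Both numerator and denominator → 0 as x → 0; this is a 0/0 indeterminate form.
Expand each to leading order near x = 0: numerator ~ 4·x, denominator ~ 4·x.
The limit of the ratio is 1.

Final answer: 1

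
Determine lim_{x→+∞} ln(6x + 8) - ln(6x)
This is an ∞ − ∞ indeterminate form.
Combine the logarithms: ln(6x+8) − ln(6x) = ln((6x+8)/(6x)) = ln(1 + 8/(6x)) → ln(1) = 0.
Limit = 0.

Final answer: 0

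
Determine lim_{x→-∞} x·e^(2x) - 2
The product is a 0·∞ indeterminate form at x → -∞.
Rewrite the product as x / e^(-2x) (an ∞/∞ form) and apply L'Hôpital, or use the standard hierarchy e^(2|x|) ≫ |x| as x → -∞.
The indeterminate product → 0, so the limit = -2.

Final answer: -2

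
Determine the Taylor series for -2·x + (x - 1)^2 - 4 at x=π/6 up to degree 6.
-3 - 2·π/3 + π^2/36 + (-4 + π/3)·(x - π/6) + (x - π/6)^2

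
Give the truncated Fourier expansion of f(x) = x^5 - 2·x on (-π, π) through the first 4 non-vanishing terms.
(-40·π^2 + 2·π^4 + 236)·sin(x) + (-π^4 - 11/2 + 5·π^2)·sin(2·x) + (-40·π^2/27 - 28/81 + 2·π^4/3)·sin(3·x) + (-π^4/2 + 49/64 + 5·π^2/8)·sin(4·x)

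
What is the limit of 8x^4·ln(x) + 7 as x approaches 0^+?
The product is a 0·∞ indeterminate form at x → 0⁺.
Rewrite the product as 8·ln(x) / x^(-4) and apply L'Hôpital, or use the standard hierarchy x^(-4) ≫ |ln x| as x → 0⁺.
The indeterminate product → 0, so the limit = 7.

Final answer: 7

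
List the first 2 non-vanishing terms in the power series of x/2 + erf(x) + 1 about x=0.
x·(1/2 + 2/√(π)) + 1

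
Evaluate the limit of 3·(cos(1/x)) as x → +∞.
Evaluate the dominant behaviour as x → +∞; each term tends to a finite value or vanishes.
Limit = 3.

Final answer: 3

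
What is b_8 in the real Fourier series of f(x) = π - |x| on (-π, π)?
b_8 = (1/π) ∫_{-π}^{π} f(x)·sin(8x) dx.
Evaluate the integral (use parity and integration by parts as needed): b_8 = 0.

Final answer: 0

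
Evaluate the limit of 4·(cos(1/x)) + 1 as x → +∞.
Evaluate the dominant behaviour as x → +∞; each term tends to a finite value or vanishes.
Limit = 5.

Final answer: 5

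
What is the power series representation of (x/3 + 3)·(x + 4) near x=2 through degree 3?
22 + 17·(x - 2)/3 + (x - 2)^2/3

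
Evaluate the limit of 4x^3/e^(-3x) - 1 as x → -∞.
The quotient is an ∞/∞ indeterminate form as x → -∞.
Compare growth rates of the dominant terms (exponentials ≫ polynomials ≫ logarithms), or apply L'Hôpital's rule; the quotient → 0.
Adding the constant: 0 - 1 = -1. Limit = -1.

Final answer: -1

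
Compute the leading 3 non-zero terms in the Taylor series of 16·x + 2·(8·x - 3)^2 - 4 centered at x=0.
128·x^2 - 80·x + 14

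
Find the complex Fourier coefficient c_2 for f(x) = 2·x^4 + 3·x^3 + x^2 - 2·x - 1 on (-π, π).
Compute the real Fourier coefficients first: a_2 = -5 + 4·π^2, b_2 = 13/2 - 3·π^2.
Then c_2 = (a_2 − i·b_2)/2 = -5/2 + 2·π^2 - 13·i/4 + 3·i·π^2/2.

Final answer: -5/2 + 2·π^2 - 13·i/4 + 3·i·π^2/2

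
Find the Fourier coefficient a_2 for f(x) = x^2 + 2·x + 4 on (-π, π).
a_2 = (1/π) ∫_{-π}^{π} f(x)·cos(2x) dx.
Evaluate the integral (use parity and integration by parts as needed): a_2 = 1.

Final answer: 1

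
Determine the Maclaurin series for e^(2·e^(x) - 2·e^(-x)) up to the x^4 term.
40·x^4/3 + 34·x^3/3 + 8·x^2 + 4·x + 1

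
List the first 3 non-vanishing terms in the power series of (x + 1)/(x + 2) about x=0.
-x^2/8 + x/4 + 1/2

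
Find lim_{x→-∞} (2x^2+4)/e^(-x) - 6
The quotient is an ∞/∞ indeterminate form as x → -∞.
Compare growth rates of the dominant terms (exponentials ≫ polynomials ≫ logarithms), or apply L'Hôpital's rule; the quotient → 0.
Adding the constant: 0 - 6 = -6. Limit = -6.

Final answer: -6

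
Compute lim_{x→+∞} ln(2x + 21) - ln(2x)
This is an ∞ − ∞ indeterminate form.
Combine the logarithms: ln(2x+21) − ln(2x) = ln((2x+21)/(2x)) = ln(1 + 21/(2x)) → ln(1) = 0.
Limit = 0.

Final answer: 0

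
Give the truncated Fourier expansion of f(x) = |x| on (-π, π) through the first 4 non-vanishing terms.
-4·cos(x)/π - 4·cos(3·x)/(9·π) - 4·cos(5·x)/(25·π) + π/2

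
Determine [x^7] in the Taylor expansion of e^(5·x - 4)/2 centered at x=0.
Expand to order 7: e^(5·x - 4)/2 = 15625·x^7·e^(-4)/2016 + 3125·x^6·e^(-4)/288 + 625·x^5·e^(-4)/48 + 625·x^4·e^(-4)/48 + 125·x^3·e^(-4)/12 + 25·x^2·e^(-4)/4 + 5·x·e^(-4)/2 + e^(-4)/2 + O(x^8).
The coefficient of x^7 is 15625·e^(-4)/2016.

Final answer: 15625·e^(-4)/2016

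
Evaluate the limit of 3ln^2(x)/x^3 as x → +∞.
This is an ∞/∞ indeterminate form as x → +∞.
The polynomial denominator x^3 dominates the logarithmic numerator (any positive power of x ≫ ln^2(x) as x → ∞), so the quotient → 0.
Limit = 0.

Final answer: 0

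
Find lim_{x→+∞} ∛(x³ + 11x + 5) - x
This is an ∞ − ∞ indeterminate form.
Multiply by (A² + AB + B²)/(A² + AB + B²) where A = ∛(x³+11x + 5), B = x to use A³ − B³ = (A−B)(A²+AB+B²); the x³ terms cancel, leaving (11x + 5)/(A²+AB+B²) with denominator ~ 3x², so the limit is 0.
Limit = 0.

Final answer: 0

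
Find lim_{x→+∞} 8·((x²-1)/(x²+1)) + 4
Evaluate the dominant behaviour as x → +∞; each term tends to a finite value or vanishes.
Limit = 12.

Final answer: 12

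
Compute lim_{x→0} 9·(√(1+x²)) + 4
Direct substitution at x = 0 gives 13.

Final answer: 13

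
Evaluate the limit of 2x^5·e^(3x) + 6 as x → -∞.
The product is a 0·∞ indeterminate form at x → -∞.
Rewrite the product as 2x^5 / e^(-3x) (an ∞/∞ form) and apply L'Hôpital, or use the standard hierarchy e^(3|x|) ≫ |x^5| as x → -∞.
The indeterminate product → 0, so the limit = 6.

Final answer: 6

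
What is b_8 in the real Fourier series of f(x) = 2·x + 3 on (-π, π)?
b_8 = (1/π) ∫_{-π}^{π} f(x)·sin(8x) dx.
Evaluate the integral (use parity and integration by parts as needed): b_8 = -1/2.

Final answer: -1/2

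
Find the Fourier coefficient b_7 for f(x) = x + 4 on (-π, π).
b_7 = (1/π) ∫_{-π}^{π} f(x)·sin(7x) dx.
Evaluate the integral (use parity and integration by parts as needed): b_7 = 2/7.

Final answer: 2/7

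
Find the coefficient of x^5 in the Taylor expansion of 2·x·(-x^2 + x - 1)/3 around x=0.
Expand to order 5: 2·x·(-x^2 + x - 1)/3 = -2·x^3/3 + 2·x^2/3 - 2·x/3 + O(x^6).
The coefficient of x^5 is 0.

Final answer: 0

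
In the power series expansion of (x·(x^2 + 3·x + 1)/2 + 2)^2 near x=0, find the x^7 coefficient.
Expand to order 7: (x·(x^2 + 3·x + 1)/2 + 2)^2 = x^6/4 + 3·x^5/2 + 11·x^4/4 + 7·x^3/2 + 25·x^2/4 + 2·x + 4 + O(x^8).
The coefficient of x^7 is 0.

Final answer: 0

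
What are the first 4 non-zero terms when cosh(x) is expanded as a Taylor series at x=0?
x^6/720 + x^4/24 + x^2/2 + 1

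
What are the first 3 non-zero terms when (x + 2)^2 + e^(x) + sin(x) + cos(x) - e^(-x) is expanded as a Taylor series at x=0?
x^2/2 + 7·x + 5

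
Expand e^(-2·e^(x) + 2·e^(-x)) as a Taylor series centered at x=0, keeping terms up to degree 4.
40·x^4/3 - 34·x^3/3 + 8·x^2 - 4·x + 1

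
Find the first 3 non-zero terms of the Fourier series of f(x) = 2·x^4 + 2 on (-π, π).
(96 - 16·π^2)·cos(x) + (-6 + 4·π^2)·cos(2·x) + 2 + 2·π^4/5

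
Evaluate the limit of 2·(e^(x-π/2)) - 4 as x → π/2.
Direct substitution at x = π/2 gives -2.

Final answer: -2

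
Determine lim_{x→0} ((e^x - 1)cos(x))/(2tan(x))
Both numerator and denominator → 0 as x → 0; this is a 0/0 indeterminate form.
Expand each to leading order near x = 0: numerator ~ x, denominator ~ 2·x.
The limit of the ratio is 1/2.

Final answer: 1/2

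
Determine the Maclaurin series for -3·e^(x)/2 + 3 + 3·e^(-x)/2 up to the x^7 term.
-x^7/1680 - x^5/40 - x^3/2 - 3·x + 3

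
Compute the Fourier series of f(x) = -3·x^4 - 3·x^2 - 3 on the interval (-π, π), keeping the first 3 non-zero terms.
(-132 + 24·π^2)·cos(x) + (6 - 6·π^2)·cos(2·x) - 3·π^4/5 - π^2 - 3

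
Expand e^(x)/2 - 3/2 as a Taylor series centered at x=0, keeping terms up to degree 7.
x^7/10080 + x^6/1440 + x^5/240 + x^4/48 + x^3/12 + x^2/4 + x/2 - 1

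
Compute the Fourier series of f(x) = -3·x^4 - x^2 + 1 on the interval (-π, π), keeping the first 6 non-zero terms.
(-140 + 24·π^2)·cos(x) + (8 - 6·π^2)·cos(2·x) + (-4/3 + 8·π^2/3)·cos(3·x) + (5/16 - 3·π^2/2)·cos(4·x) + (-44/625 + 24·π^2/25)·cos(5·x) - 3·π^4/5 - π^2/3 + 1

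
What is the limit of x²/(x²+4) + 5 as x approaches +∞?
Evaluate the dominant behaviour as x → +∞; each term tends to a finite value or vanishes.
Limit = 6.

Final answer: 6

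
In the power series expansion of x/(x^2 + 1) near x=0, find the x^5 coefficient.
Expand to order 5: x/(x^2 + 1) = x^5 - x^3 + x + O(x^6).
The coefficient of x^5 is 1.

Final answer: 1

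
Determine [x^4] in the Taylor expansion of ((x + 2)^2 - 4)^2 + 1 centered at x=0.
Expand to order 4: ((x + 2)^2 - 4)^2 + 1 = x^4 + 8·x^3 + 16·x^2 + 1 + O(x^5).
The coefficient of x^4 is 1.

Final answer: 1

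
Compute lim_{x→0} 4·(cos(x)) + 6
Direct substitution at x = 0 gives 10.

Final answer: 10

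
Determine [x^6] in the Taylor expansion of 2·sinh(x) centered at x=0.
Expand to order 6: 2·sinh(x) = x^5/60 + x^3/3 + 2·x + O(x^7).
The coefficient of x^6 is 0.

Final answer: 0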